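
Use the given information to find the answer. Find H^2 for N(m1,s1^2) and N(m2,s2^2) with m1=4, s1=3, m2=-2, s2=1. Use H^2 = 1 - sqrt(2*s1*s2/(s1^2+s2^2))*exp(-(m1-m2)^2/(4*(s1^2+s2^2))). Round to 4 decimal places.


Squared Hellinger distance for Gaussians:
H^2 = 1 - sqrt(2*s1*s2/(s1^2+s2^2)) * exp(-(m1-m2)^2/(4*(s1^2+s2^2))).
s1^2 = 9, s2^2 = 1, s1^2+s2^2 = 10.
sqrt(2*3*1/(10)) = 0.774597.
(m1-m2)^2 = (6)^2 = 36.
exp(-36/(4*10)) = exp(-0.9) = 0.40657.
H^2 = 1 - 0.774597*0.40657 = 0.6851

0.6851


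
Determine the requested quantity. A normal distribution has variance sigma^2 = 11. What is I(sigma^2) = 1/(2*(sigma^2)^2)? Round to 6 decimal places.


Fisher information for variance: I(sigma^2) = 1/(2*sigma^4).
sigma^2 = 11, so sigma^4 = 121.
I = 1/(2*121) = 1/242 = 0.004132

0.004132


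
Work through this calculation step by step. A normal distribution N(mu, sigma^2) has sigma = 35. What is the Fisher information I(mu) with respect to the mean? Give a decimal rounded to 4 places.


The Fisher information for the mean of a normal distribution is I(mu) = 1/sigma^2.
sigma = 35, so sigma^2 = 1225.
I(mu) = 1/1225 = 0.0008

0.0008


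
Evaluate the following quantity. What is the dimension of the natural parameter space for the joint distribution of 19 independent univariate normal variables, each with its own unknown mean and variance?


Exponential family dimension calculation:
Each univariate normal has two natural parameters (mu/sigma^2 and -1/(2 sigma^2)).
With 19 independent components, dim = 2 * 19 = 38.

38


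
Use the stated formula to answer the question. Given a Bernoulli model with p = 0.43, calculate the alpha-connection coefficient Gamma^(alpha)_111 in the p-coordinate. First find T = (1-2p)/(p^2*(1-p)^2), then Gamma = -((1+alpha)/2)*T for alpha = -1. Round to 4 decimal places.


Skewness (Amari-Chentsov) tensor: T = (1-2p)/(p^2*(1-p)^2).
p = 0.43, 1-2p = 0.14, p^2 = 0.1849, (1-p)^2 = 0.3249.
T = 0.14/(0.1849 * 0.3249) = 2.330459.
In the p-coordinate, Gamma^(alpha) = Gamma^(0) - (alpha/2)*T with Gamma^(0) = (1/2)*g'(p) = -T/2,
so Gamma^(alpha) = -((1+alpha)/2)*T.
alpha = -1, -(1+alpha)/2 = 0.0.
Gamma = 0.0 * 2.330459 = 0.0000

0.0000


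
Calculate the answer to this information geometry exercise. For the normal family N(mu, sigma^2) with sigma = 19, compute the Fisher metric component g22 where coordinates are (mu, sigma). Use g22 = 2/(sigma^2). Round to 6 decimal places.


For the 2-parameter normal family, the Fisher metric has:
  g11 = 1/sigma^2, g22 = 2/sigma^2.
sigma = 19, sigma^2 = 361.
g22 = 0.005540

0.005540


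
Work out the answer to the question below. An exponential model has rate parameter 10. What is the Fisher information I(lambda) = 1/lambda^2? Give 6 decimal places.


Fisher information for exponential: I(lambda) = 1/lambda^2.
lambda = 10, lambda^2 = 100.
I = 1/100 = 0.010000

0.010000


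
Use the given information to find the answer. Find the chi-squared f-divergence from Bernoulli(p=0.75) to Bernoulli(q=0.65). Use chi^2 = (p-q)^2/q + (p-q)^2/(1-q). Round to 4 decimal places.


Chi-squared divergence between Bernoulli distributions:
chi^2 = (p-q)^2/q + (p-q)^2/(1-q).
p = 0.75, q = 0.65, p-q = 0.1.
(p-q)^2 = 0.01.
term1 = 0.01/0.65 = 0.015385.
term2 = 0.01/0.35 = 0.028571.
chi^2 = 0.015385 + 0.028571 = 0.0440

0.0440


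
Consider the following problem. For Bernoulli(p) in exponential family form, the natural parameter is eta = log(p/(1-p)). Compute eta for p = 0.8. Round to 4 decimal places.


Natural parameter for Bernoulli: eta = log(p/(1-p)).
p = 0.8, 1-p = 0.2.
p/(1-p) = 4.0.
eta = log(4.0) = 1.3863

1.3863


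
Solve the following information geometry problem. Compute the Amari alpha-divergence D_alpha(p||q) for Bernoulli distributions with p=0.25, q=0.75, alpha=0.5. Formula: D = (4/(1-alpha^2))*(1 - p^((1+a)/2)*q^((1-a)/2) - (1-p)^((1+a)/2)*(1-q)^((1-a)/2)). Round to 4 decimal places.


Amari alpha-divergence:
D = (4/(1-alpha^2))*(1 - p^((1+a)/2)*q^((1-a)/2) - (1-p)^((1+a)/2)*(1-q)^((1-a)/2)).
alpha = 0.5, p = 0.25, q = 0.75.
e1 = (1+alpha)/2 = 0.75, e2 = (1-alpha)/2 = 0.25.
t1 = p^e1 * q^e2 = 0.25^0.75 * 0.75^0.25 = 0.329019.
t2 = (1-p)^e1 * (1-q)^e2 = 0.75^0.75 * 0.25^0.25 = 0.569877.
4/(1-alpha^2) = 5.333333.
D = 5.333333*(1 - 0.329019 - 0.569877) = 0.5392

0.5392


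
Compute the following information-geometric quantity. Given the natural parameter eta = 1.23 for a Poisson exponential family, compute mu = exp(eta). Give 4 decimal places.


Expectation parameter for Poisson exponential family:
mu = exp(eta).
eta = 1.23.
mu = exp(1.23) = 3.4212

3.4212


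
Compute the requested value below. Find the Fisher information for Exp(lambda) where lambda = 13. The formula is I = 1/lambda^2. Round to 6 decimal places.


Fisher information for exponential: I(lambda) = 1/lambda^2.
lambda = 13, lambda^2 = 169.
I = 1/169 = 0.005917

0.005917


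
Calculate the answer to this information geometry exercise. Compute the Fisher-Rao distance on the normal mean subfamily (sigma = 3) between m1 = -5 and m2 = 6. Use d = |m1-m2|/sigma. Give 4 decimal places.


On the fixed-variance normal subfamily, geodesic distance = |m1-m2|/sigma.
|-5 - 6| = 11.
sigma = 3.
d = 11/3 = 3.6667

3.6667


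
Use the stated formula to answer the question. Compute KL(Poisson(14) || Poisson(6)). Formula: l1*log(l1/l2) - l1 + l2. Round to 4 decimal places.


KL divergence for Poisson:
KL = l1*log(l1/l2) - l1 + l2.
l1 = 14, l2 = 6.
log(14/6) = 0.847298.
l1*log(l1/l2) = 14 * 0.847298 = 11.86217.
KL = 11.86217 - 14 + 6 = 3.8622

3.8622


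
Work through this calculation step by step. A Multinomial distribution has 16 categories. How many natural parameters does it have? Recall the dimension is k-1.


Exponential family dimension calculation:
For Multinomial with k=16 categories, dim = k-1 = 15.

15


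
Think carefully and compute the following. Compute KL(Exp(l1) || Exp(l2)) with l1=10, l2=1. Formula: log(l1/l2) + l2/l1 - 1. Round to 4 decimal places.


KL divergence for exponential family:
KL = log(l1/l2) + l2/l1 - 1.
log(10/1) = 2.302585.
1/10 = 0.1.
KL = 2.302585 + 0.1 - 1 = 1.4026

1.4026


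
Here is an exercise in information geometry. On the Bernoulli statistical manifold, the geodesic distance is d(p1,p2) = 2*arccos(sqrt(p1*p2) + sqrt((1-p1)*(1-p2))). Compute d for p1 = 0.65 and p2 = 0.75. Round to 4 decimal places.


Geodesic distance on Bernoulli manifold:
d(p1,p2) = 2*arccos(sqrt(p1*p2) + sqrt((1-p1)*(1-p2))).
sqrt(p1*p2) = sqrt(0.65*0.75) = 0.698212.
sqrt((1-p1)*(1-p2)) = sqrt(0.35*0.25) = 0.295804.
arg = 0.698212 + 0.295804 = 0.994016.
d = 2*arccos(0.994016) = 0.2189

0.2189


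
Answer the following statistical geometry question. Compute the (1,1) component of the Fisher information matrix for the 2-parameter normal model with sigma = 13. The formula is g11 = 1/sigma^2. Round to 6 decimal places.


For the 2-parameter normal family, the Fisher metric has:
  g11 = 1/sigma^2, g22 = 2/sigma^2.
sigma = 13, sigma^2 = 169.
g11 = 0.005917

0.005917


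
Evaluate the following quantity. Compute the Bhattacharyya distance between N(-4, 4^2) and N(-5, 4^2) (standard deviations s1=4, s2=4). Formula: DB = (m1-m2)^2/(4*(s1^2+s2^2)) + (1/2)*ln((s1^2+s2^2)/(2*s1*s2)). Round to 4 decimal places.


Bhattacharyya distance between two Gaussians:
DB = (m1-m2)^2/(4*(s1^2+s2^2)) + (1/2)*ln((s1^2+s2^2)/(2*s1*s2)).
(m1-m2)^2 = (1)^2 = 1.
s1^2+s2^2 = 16 + 16 = 32.
term1 = 1/128 = 0.007812.
term2 = 0.5*ln(32/32.0) = 0.0.
DB = 0.007812 + 0.0 = 0.0078

0.0078


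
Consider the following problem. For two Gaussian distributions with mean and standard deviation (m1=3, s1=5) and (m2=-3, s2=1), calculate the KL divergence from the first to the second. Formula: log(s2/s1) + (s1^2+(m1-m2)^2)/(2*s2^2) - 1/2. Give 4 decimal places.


KL divergence between normal distributions:
KL = log(s2/s1) + (s1^2 + (m1-m2)^2)/(2*s2^2) - 1/2.
log(1/5) = -1.609438.
(5^2 + (3--3)^2)/(2*1^2) = (25 + 36)/2 = 30.5.
KL = -1.609438 + 30.5 - 0.5 = 28.3906

28.3906


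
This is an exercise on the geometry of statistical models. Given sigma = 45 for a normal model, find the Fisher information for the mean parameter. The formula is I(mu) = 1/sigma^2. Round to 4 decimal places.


The Fisher information for the mean of a normal distribution is I(mu) = 1/sigma^2.
sigma = 45, so sigma^2 = 2025.
I(mu) = 1/2025 = 0.0005

0.0005


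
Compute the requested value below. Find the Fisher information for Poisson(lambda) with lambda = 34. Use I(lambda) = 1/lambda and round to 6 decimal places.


Fisher information for Poisson: I(lambda) = 1/lambda.
lambda = 34.
I(lambda) = 1/34 = 0.029412

0.029412


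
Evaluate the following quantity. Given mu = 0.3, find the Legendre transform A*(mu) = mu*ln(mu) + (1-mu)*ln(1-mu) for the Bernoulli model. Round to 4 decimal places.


Legendre transform for Bernoulli:
A*(mu) = mu*log(mu) + (1-mu)*log(1-mu).
mu = 0.3, 1-mu = 0.7.
mu*log(mu) = 0.3*log(0.3) = -0.361192.
(1-mu)*log(1-mu) = 0.7*log(0.7) = -0.249672.
A* = -0.361192 + -0.249672 = -0.6109

-0.6109


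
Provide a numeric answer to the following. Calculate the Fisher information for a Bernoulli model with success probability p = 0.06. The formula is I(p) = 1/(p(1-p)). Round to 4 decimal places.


For Bernoulli(p), Fisher information is I(p) = 1/(p*(1-p)).
p = 0.06, 1-p = 0.94.
p*(1-p) = 0.0564.
I(p) = 1/0.0564 = 17.7305

17.7305


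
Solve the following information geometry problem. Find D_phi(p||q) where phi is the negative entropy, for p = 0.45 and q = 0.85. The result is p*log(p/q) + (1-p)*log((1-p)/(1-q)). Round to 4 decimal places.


Bregman divergence with negative entropy generator:
D = p*log(p/q) + (1-p)*log((1-p)/(1-q)).
p = 0.45, q = 0.85.
p*log(p/q) = 0.45*log(0.45/0.85) = -0.286195.
(1-p)*log((1-p)/(1-q)) = 0.55*log(0.55/0.15) = 0.714606.
D = -0.286195 + 0.714606 = 0.4284

0.4284


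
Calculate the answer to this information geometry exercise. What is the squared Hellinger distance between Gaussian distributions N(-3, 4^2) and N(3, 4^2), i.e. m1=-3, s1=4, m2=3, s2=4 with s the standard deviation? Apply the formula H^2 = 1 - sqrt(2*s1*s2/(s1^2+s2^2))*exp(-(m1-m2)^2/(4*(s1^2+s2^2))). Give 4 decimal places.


Squared Hellinger distance for Gaussians:
H^2 = 1 - sqrt(2*s1*s2/(s1^2+s2^2)) * exp(-(m1-m2)^2/(4*(s1^2+s2^2))).
s1^2 = 16, s2^2 = 16, s1^2+s2^2 = 32.
sqrt(2*4*4/(32)) = 1.0.
(m1-m2)^2 = (-6)^2 = 36.
exp(-36/(4*32)) = exp(-0.28125) = 0.75484.
H^2 = 1 - 1.0*0.75484 = 0.2452

0.2452


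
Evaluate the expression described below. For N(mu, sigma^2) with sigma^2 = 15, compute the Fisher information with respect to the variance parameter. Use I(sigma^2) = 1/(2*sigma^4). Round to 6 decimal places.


Fisher information for variance: I(sigma^2) = 1/(2*sigma^4).
sigma^2 = 15, so sigma^4 = 225.
I = 1/(2*225) = 1/450 = 0.002222

0.002222


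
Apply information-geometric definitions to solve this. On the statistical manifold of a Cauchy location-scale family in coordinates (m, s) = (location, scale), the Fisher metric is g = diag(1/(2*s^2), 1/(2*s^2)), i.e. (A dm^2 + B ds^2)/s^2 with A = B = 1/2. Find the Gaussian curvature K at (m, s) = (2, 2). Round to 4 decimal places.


The metric has the form g = (A dm^2 + B ds^2)/s^2 with A = 1/2, B = 1/2.
Substitute u = sqrt(A/B)*m: g = B*(du^2 + ds^2)/s^2, i.e. B times the
Poincare upper half-plane metric, which has constant Gaussian curvature -1.
Scaling a 2D metric by a constant c divides the Gaussian curvature by c,
so K = -1/B = -1/(1/2) = -2.0000 everywhere (the point (m, s) = (2, 2) is irrelevant:
the curvature is constant).
The requested Gaussian curvature is K = -2.0000.

-2.0000


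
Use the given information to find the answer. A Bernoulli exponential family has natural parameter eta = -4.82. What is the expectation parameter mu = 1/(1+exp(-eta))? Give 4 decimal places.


Dual coordinate (expectation parameter) for Bernoulli:
mu = 1/(1+exp(-eta)).
eta = -4.82.
exp(-eta) = exp(4.82) = 123.965091.
mu = 1/(1+123.965091) = 0.0080

0.0080


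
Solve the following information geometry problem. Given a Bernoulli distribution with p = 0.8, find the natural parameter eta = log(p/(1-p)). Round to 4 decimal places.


Natural parameter for Bernoulli: eta = log(p/(1-p)).
p = 0.8, 1-p = 0.2.
p/(1-p) = 4.0.
eta = log(4.0) = 1.3863

1.3863


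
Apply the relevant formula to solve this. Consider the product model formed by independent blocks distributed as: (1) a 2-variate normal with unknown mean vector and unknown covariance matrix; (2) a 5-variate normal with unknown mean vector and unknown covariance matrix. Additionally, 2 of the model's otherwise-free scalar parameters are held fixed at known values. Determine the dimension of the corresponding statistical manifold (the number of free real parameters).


The dimension of a statistical manifold equals the number of free
(independent) real parameters of the model. For a product of independent
blocks the parameter counts add.
- 2-variate normal: 2 (mean) + 2*3/2 = 3 (symmetric covariance) = 5.
- 5-variate normal: 5 (mean) + 5*6/2 = 15 (symmetric covariance) = 20.
Total = 5 + 20 = 25.
2 parameter(s) fixed at known values: 25 - 2 = 23.
Dimension = 23

23


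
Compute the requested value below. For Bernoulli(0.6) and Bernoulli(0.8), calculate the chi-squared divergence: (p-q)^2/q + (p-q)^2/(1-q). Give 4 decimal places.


Chi-squared divergence between Bernoulli distributions:
chi^2 = (p-q)^2/q + (p-q)^2/(1-q).
p = 0.6, q = 0.8, p-q = -0.2.
(p-q)^2 = 0.04.
term1 = 0.04/0.8 = 0.05.
term2 = 0.04/0.2 = 0.2.
chi^2 = 0.05 + 0.2 = 0.2500

0.2500


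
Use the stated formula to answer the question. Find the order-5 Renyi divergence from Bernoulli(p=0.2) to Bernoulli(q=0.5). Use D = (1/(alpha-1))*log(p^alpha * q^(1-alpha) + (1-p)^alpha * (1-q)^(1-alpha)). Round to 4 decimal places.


Renyi divergence of order alpha between Bernoulli distributions:
D = (1/(alpha-1))*log(p^alpha * q^(1-alpha) + (1-p)^alpha * (1-q)^(1-alpha)).
alpha = 5, p = 0.2, q = 0.5.
p^alpha * q^(1-alpha) = 0.2^5 * 0.5^-4 = 0.00512.
(1-p)^alpha * (1-q)^(1-alpha) = 0.8^5 * 0.5^-4 = 5.24288.
sum = 0.00512 + 5.24288 = 5.248.
D = (1/4)*log(5.248) = 0.4145

0.4145


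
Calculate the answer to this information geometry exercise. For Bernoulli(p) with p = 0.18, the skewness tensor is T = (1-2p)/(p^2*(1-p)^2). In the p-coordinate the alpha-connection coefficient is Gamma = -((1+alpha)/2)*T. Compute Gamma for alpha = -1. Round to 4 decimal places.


Skewness (Amari-Chentsov) tensor: T = (1-2p)/(p^2*(1-p)^2).
p = 0.18, 1-2p = 0.64, p^2 = 0.0324, (1-p)^2 = 0.6724.
T = 0.64/(0.0324 * 0.6724) = 29.376988.
In the p-coordinate, Gamma^(alpha) = Gamma^(0) - (alpha/2)*T with Gamma^(0) = (1/2)*g'(p) = -T/2,
so Gamma^(alpha) = -((1+alpha)/2)*T.
alpha = -1, -(1+alpha)/2 = 0.0.
Gamma = 0.0 * 29.376988 = 0.0000

0.0000


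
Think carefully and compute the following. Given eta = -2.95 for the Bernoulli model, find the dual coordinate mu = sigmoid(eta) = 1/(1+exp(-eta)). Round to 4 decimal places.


Dual coordinate (expectation parameter) for Bernoulli:
mu = 1/(1+exp(-eta)).
eta = -2.95.
exp(-eta) = exp(2.95) = 19.105954.
mu = 1/(1+19.105954) = 0.0497

0.0497


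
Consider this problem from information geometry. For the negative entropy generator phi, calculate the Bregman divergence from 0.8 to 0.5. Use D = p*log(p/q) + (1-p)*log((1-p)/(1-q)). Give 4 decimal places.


Bregman divergence with negative entropy generator:
D = p*log(p/q) + (1-p)*log((1-p)/(1-q)).
p = 0.8, q = 0.5.
p*log(p/q) = 0.8*log(0.8/0.5) = 0.376003.
(1-p)*log((1-p)/(1-q)) = 0.2*log(0.2/0.5) = -0.183258.
D = 0.376003 + -0.183258 = 0.1927

0.1927


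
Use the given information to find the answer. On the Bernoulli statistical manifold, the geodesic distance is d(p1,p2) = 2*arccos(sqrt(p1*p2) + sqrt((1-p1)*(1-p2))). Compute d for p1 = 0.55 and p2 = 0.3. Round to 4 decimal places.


Geodesic distance on Bernoulli manifold:
d(p1,p2) = 2*arccos(sqrt(p1*p2) + sqrt((1-p1)*(1-p2))).
sqrt(p1*p2) = sqrt(0.55*0.3) = 0.406202.
sqrt((1-p1)*(1-p2)) = sqrt(0.45*0.7) = 0.561249.
arg = 0.406202 + 0.561249 = 0.967451.
d = 2*arccos(0.967451) = 0.5117

0.5117


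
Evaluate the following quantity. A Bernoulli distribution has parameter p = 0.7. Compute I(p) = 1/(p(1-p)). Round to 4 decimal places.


For Bernoulli(p), Fisher information is I(p) = 1/(p*(1-p)).
p = 0.7, 1-p = 0.3.
p*(1-p) = 0.21.
I(p) = 1/0.21 = 4.7619

4.7619


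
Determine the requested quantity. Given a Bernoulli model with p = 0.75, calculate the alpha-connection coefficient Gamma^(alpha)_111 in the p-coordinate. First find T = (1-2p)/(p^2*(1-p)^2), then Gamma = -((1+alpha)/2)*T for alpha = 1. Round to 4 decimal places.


Skewness (Amari-Chentsov) tensor: T = (1-2p)/(p^2*(1-p)^2).
p = 0.75, 1-2p = -0.5, p^2 = 0.5625, (1-p)^2 = 0.0625.
T = -0.5/(0.5625 * 0.0625) = -14.222222.
In the p-coordinate, Gamma^(alpha) = Gamma^(0) - (alpha/2)*T with Gamma^(0) = (1/2)*g'(p) = -T/2,
so Gamma^(alpha) = -((1+alpha)/2)*T.
alpha = 1, -(1+alpha)/2 = -1.0.
Gamma = -1.0 * -14.222222 = 14.2222

14.2222


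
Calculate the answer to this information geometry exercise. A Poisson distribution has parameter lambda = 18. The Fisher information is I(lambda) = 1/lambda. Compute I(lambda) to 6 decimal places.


Fisher information for Poisson: I(lambda) = 1/lambda.
lambda = 18.
I(lambda) = 1/18 = 0.055556

0.055556


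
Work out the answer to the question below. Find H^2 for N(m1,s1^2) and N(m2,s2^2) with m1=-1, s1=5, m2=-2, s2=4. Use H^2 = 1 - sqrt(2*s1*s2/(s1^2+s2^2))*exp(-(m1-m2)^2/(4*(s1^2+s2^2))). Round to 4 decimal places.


Squared Hellinger distance for Gaussians:
H^2 = 1 - sqrt(2*s1*s2/(s1^2+s2^2)) * exp(-(m1-m2)^2/(4*(s1^2+s2^2))).
s1^2 = 25, s2^2 = 16, s1^2+s2^2 = 41.
sqrt(2*5*4/(41)) = 0.98773.
(m1-m2)^2 = (1)^2 = 1.
exp(-1/(4*41)) = exp(-0.006098) = 0.993921.
H^2 = 1 - 0.98773*0.993921 = 0.0183

0.0183


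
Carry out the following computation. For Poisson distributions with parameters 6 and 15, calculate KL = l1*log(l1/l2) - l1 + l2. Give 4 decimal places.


KL divergence for Poisson:
KL = l1*log(l1/l2) - l1 + l2.
l1 = 6, l2 = 15.
log(6/15) = -0.916291.
l1*log(l1/l2) = 6 * -0.916291 = -5.497744.
KL = -5.497744 - 6 + 15 = 3.5023

3.5023


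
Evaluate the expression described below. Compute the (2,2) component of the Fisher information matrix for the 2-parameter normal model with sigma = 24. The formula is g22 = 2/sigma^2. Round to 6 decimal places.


For the 2-parameter normal family, the Fisher metric has:
  g11 = 1/sigma^2, g22 = 2/sigma^2.
sigma = 24, sigma^2 = 576.
g22 = 0.003472

0.003472


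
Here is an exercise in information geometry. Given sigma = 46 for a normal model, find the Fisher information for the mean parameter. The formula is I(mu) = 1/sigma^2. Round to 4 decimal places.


The Fisher information for the mean of a normal distribution is I(mu) = 1/sigma^2.
sigma = 46, so sigma^2 = 2116.
I(mu) = 1/2116 = 0.0005

0.0005


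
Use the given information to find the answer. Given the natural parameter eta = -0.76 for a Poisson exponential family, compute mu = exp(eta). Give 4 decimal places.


Expectation parameter for Poisson exponential family:
mu = exp(eta).
eta = -0.76.
mu = exp(-0.76) = 0.4677

0.4677


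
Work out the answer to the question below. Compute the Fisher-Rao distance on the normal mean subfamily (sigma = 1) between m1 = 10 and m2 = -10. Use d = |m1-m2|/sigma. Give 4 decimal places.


On the fixed-variance normal subfamily, geodesic distance = |m1-m2|/sigma.
|10 - -10| = 20.
sigma = 1.
d = 20/1 = 20.0000

20.0000


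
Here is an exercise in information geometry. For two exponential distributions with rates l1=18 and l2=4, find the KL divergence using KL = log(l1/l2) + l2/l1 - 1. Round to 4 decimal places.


KL divergence for exponential family:
KL = log(l1/l2) + l2/l1 - 1.
log(18/4) = 1.504077.
4/18 = 0.222222.
KL = 1.504077 + 0.222222 - 1 = 0.7263

0.7263


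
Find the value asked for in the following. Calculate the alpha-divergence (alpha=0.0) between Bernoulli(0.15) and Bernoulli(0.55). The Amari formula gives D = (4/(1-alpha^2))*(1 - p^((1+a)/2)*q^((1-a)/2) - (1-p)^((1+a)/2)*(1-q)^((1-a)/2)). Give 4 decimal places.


Amari alpha-divergence:
D = (4/(1-alpha^2))*(1 - p^((1+a)/2)*q^((1-a)/2) - (1-p)^((1+a)/2)*(1-q)^((1-a)/2)).
alpha = 0.0, p = 0.15, q = 0.55.
e1 = (1+alpha)/2 = 0.5, e2 = (1-alpha)/2 = 0.5.
t1 = p^e1 * q^e2 = 0.15^0.5 * 0.55^0.5 = 0.287228.
t2 = (1-p)^e1 * (1-q)^e2 = 0.85^0.5 * 0.45^0.5 = 0.618466.
4/(1-alpha^2) = 4.0.
D = 4.0*(1 - 0.287228 - 0.618466) = 0.3772

0.3772


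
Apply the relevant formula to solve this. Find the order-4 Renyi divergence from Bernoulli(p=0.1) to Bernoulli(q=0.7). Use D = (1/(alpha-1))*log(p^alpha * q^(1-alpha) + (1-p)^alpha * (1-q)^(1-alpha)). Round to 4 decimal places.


Renyi divergence of order alpha between Bernoulli distributions:
D = (1/(alpha-1))*log(p^alpha * q^(1-alpha) + (1-p)^alpha * (1-q)^(1-alpha)).
alpha = 4, p = 0.1, q = 0.7.
p^alpha * q^(1-alpha) = 0.1^4 * 0.7^-3 = 0.000292.
(1-p)^alpha * (1-q)^(1-alpha) = 0.9^4 * 0.3^-3 = 24.3.
sum = 0.000292 + 24.3 = 24.300292.
D = (1/3)*log(24.300292) = 1.0635

1.0635


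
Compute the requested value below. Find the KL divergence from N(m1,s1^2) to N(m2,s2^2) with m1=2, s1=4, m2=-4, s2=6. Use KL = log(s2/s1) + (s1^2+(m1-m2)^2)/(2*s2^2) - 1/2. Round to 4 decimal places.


KL divergence between normal distributions:
KL = log(s2/s1) + (s1^2 + (m1-m2)^2)/(2*s2^2) - 1/2.
log(6/4) = 0.405465.
(4^2 + (2--4)^2)/(2*6^2) = (16 + 36)/72 = 0.722222.
KL = 0.405465 + 0.722222 - 0.5 = 0.6277

0.6277


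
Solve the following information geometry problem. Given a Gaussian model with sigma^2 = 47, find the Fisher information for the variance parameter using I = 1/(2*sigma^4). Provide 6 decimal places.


Fisher information for variance: I(sigma^2) = 1/(2*sigma^4).
sigma^2 = 47, so sigma^4 = 2209.
I = 1/(2*2209) = 1/4418 = 0.000226

0.000226


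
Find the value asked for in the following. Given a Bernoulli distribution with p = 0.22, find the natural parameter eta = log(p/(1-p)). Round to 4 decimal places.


Natural parameter for Bernoulli: eta = log(p/(1-p)).
p = 0.22, 1-p = 0.78.
p/(1-p) = 0.282051.
eta = log(0.282051) = -1.2657

-1.2657


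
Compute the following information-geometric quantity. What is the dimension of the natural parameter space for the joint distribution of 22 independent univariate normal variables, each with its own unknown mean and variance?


Exponential family dimension calculation:
Each univariate normal has two natural parameters (mu/sigma^2 and -1/(2 sigma^2)).
With 22 independent components, dim = 2 * 22 = 44.

44


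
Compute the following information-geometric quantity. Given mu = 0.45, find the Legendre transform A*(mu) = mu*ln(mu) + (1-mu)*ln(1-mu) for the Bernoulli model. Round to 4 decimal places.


Legendre transform for Bernoulli:
A*(mu) = mu*log(mu) + (1-mu)*log(1-mu).
mu = 0.45, 1-mu = 0.55.
mu*log(mu) = 0.45*log(0.45) = -0.359328.
(1-mu)*log(1-mu) = 0.55*log(0.55) = -0.32881.
A* = -0.359328 + -0.32881 = -0.6881

-0.6881


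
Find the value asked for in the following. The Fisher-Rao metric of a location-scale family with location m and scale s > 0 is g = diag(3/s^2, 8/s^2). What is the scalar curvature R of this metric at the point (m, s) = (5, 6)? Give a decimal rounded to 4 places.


The metric has the form g = (A dm^2 + B ds^2)/s^2 with A = 3, B = 8.
Substitute u = sqrt(A/B)*m: g = B*(du^2 + ds^2)/s^2, i.e. B times the
Poincare upper half-plane metric, which has constant Gaussian curvature -1.
Scaling a 2D metric by a constant c divides the Gaussian curvature by c,
so K = -1/B = -1/(8) = -0.1250 everywhere (the point (m, s) = (5, 6) is irrelevant:
the curvature is constant).
Scalar curvature in dimension 2: R = 2K = -2/(8) = -0.2500.

-0.2500


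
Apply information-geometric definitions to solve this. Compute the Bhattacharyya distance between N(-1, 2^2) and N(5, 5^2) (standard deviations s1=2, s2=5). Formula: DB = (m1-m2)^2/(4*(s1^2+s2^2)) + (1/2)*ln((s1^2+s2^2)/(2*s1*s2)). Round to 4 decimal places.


Bhattacharyya distance between two Gaussians:
DB = (m1-m2)^2/(4*(s1^2+s2^2)) + (1/2)*ln((s1^2+s2^2)/(2*s1*s2)).
(m1-m2)^2 = (-6)^2 = 36.
s1^2+s2^2 = 4 + 25 = 29.
term1 = 36/116 = 0.310345.
term2 = 0.5*ln(29/20.0) = 0.185782.
DB = 0.310345 + 0.185782 = 0.4961

0.4961


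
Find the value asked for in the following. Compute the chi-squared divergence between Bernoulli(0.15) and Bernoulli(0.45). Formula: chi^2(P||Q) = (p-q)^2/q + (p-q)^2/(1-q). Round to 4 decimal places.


Chi-squared divergence between Bernoulli distributions:
chi^2 = (p-q)^2/q + (p-q)^2/(1-q).
p = 0.15, q = 0.45, p-q = -0.3.
(p-q)^2 = 0.09.
term1 = 0.09/0.45 = 0.2.
term2 = 0.09/0.55 = 0.163636.
chi^2 = 0.2 + 0.163636 = 0.3636

0.3636


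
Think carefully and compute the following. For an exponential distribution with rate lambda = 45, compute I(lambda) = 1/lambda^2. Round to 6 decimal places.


Fisher information for exponential: I(lambda) = 1/lambda^2.
lambda = 45, lambda^2 = 2025.
I = 1/2025 = 0.000494

0.000494


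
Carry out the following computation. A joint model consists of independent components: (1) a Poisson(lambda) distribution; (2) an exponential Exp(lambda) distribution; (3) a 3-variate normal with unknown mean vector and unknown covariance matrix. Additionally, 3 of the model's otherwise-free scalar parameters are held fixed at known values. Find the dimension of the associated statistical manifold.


The dimension of a statistical manifold equals the number of free
(independent) real parameters of the model. For a product of independent
blocks the parameter counts add.
- Poisson (lambda): 1.
- exponential (lambda): 1.
- 3-variate normal: 3 (mean) + 3*4/2 = 6 (symmetric covariance) = 9.
Total = 1 + 1 + 9 = 11.
3 parameter(s) fixed at known values: 11 - 3 = 8.
Dimension = 8

8


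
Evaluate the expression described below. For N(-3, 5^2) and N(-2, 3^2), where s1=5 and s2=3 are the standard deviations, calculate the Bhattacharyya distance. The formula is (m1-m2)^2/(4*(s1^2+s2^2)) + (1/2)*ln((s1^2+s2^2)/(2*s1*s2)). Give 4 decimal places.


Bhattacharyya distance between two Gaussians:
DB = (m1-m2)^2/(4*(s1^2+s2^2)) + (1/2)*ln((s1^2+s2^2)/(2*s1*s2)).
(m1-m2)^2 = (-1)^2 = 1.
s1^2+s2^2 = 25 + 9 = 34.
term1 = 1/136 = 0.007353.
term2 = 0.5*ln(34/30.0) = 0.062582.
DB = 0.007353 + 0.062582 = 0.0699

0.0699


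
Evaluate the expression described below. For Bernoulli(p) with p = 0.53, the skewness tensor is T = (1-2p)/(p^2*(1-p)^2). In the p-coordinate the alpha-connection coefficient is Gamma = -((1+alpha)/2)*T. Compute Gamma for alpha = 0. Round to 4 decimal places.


Skewness (Amari-Chentsov) tensor: T = (1-2p)/(p^2*(1-p)^2).
p = 0.53, 1-2p = -0.06, p^2 = 0.2809, (1-p)^2 = 0.2209.
T = -0.06/(0.2809 * 0.2209) = -0.96695.
In the p-coordinate, Gamma^(alpha) = Gamma^(0) - (alpha/2)*T with Gamma^(0) = (1/2)*g'(p) = -T/2,
so Gamma^(alpha) = -((1+alpha)/2)*T.
alpha = 0, -(1+alpha)/2 = -0.5.
Gamma = -0.5 * -0.96695 = 0.4835

0.4835


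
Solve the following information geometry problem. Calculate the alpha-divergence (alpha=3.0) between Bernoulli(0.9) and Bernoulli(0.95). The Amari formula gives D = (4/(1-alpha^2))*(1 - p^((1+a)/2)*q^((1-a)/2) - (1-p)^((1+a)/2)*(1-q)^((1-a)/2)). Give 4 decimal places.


Amari alpha-divergence:
D = (4/(1-alpha^2))*(1 - p^((1+a)/2)*q^((1-a)/2) - (1-p)^((1+a)/2)*(1-q)^((1-a)/2)).
alpha = 3.0, p = 0.9, q = 0.95.
e1 = (1+alpha)/2 = 2.0, e2 = (1-alpha)/2 = -1.0.
t1 = p^e1 * q^e2 = 0.9^2.0 * 0.95^-1.0 = 0.852632.
t2 = (1-p)^e1 * (1-q)^e2 = 0.1^2.0 * 0.05^-1.0 = 0.2.
4/(1-alpha^2) = -0.5.
D = -0.5*(1 - 0.852632 - 0.2) = 0.0263

0.0263


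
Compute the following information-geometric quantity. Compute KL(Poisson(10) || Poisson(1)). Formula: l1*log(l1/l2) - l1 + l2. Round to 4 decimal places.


KL divergence for Poisson:
KL = l1*log(l1/l2) - l1 + l2.
l1 = 10, l2 = 1.
log(10/1) = 2.302585.
l1*log(l1/l2) = 10 * 2.302585 = 23.025851.
KL = 23.025851 - 10 + 1 = 14.0259

14.0259


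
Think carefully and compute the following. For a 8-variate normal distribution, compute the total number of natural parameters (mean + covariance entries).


Exponential family dimension calculation:
For 8-dim MVN: mean has 8 params, covariance has 8*9/2 = 36 unique entries.
Total dim = 8 + 36 = 44.

44


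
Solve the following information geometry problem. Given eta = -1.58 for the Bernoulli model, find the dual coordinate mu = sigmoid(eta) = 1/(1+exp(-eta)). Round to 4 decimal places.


Dual coordinate (expectation parameter) for Bernoulli:
mu = 1/(1+exp(-eta)).
eta = -1.58.
exp(-eta) = exp(1.58) = 4.854956.
mu = 1/(1+4.854956) = 0.1708

0.1708


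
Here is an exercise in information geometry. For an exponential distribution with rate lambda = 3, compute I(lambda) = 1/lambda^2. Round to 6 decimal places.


Fisher information for exponential: I(lambda) = 1/lambda^2.
lambda = 3, lambda^2 = 9.
I = 1/9 = 0.111111

0.111111


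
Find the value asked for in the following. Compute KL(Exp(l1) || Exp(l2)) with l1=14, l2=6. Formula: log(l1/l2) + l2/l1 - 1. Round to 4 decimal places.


KL divergence for exponential family:
KL = log(l1/l2) + l2/l1 - 1.
log(14/6) = 0.847298.
6/14 = 0.428571.
KL = 0.847298 + 0.428571 - 1 = 0.2759

0.2759


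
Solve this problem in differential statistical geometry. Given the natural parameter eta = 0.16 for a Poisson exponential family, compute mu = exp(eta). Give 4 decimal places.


Expectation parameter for Poisson exponential family:
mu = exp(eta).
eta = 0.16.
mu = exp(0.16) = 1.1735

1.1735


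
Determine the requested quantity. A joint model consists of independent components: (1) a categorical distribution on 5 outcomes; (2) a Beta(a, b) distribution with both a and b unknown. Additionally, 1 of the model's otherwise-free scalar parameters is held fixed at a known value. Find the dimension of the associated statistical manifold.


The dimension of a statistical manifold equals the number of free
(independent) real parameters of the model. For a product of independent
blocks the parameter counts add.
- categorical on 5 outcomes (probabilities sum to 1): 5-1 = 4.
- Beta (a, b): 2.
Total = 4 + 2 = 6.
1 parameter(s) fixed at known values: 6 - 1 = 5.
Dimension = 5

5


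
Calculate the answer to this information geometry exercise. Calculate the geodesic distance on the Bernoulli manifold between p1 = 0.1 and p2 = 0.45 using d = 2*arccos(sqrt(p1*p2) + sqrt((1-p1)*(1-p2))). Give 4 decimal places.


Geodesic distance on Bernoulli manifold:
d(p1,p2) = 2*arccos(sqrt(p1*p2) + sqrt((1-p1)*(1-p2))).
sqrt(p1*p2) = sqrt(0.1*0.45) = 0.212132.
sqrt((1-p1)*(1-p2)) = sqrt(0.9*0.55) = 0.703562.
arg = 0.212132 + 0.703562 = 0.915694.
d = 2*arccos(0.915694) = 0.8271

0.8271


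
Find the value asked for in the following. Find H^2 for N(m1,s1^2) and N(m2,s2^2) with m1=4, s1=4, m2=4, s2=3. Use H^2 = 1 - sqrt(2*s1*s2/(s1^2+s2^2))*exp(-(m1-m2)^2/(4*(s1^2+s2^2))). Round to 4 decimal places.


Squared Hellinger distance for Gaussians:
H^2 = 1 - sqrt(2*s1*s2/(s1^2+s2^2)) * exp(-(m1-m2)^2/(4*(s1^2+s2^2))).
s1^2 = 16, s2^2 = 9, s1^2+s2^2 = 25.
sqrt(2*4*3/(25)) = 0.979796.
(m1-m2)^2 = (0)^2 = 0.
exp(-0/(4*25)) = exp(0.0) = 1.0.
H^2 = 1 - 0.979796*1.0 = 0.0202

0.0202


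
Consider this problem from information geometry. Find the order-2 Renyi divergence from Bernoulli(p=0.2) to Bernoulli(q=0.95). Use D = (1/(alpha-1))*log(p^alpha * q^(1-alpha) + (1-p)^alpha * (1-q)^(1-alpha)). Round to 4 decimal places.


Renyi divergence of order alpha between Bernoulli distributions:
D = (1/(alpha-1))*log(p^alpha * q^(1-alpha) + (1-p)^alpha * (1-q)^(1-alpha)).
alpha = 2, p = 0.2, q = 0.95.
p^alpha * q^(1-alpha) = 0.2^2 * 0.95^-1 = 0.042105.
(1-p)^alpha * (1-q)^(1-alpha) = 0.8^2 * 0.05^-1 = 12.8.
sum = 0.042105 + 12.8 = 12.842105.
D = (1/1)*log(12.842105) = 2.5527

2.5527


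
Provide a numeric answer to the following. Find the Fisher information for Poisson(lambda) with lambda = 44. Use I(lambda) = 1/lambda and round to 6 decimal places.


Fisher information for Poisson: I(lambda) = 1/lambda.
lambda = 44.
I(lambda) = 1/44 = 0.022727

0.022727


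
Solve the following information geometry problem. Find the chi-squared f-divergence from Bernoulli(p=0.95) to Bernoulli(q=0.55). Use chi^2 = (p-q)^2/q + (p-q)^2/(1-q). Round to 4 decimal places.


Chi-squared divergence between Bernoulli distributions:
chi^2 = (p-q)^2/q + (p-q)^2/(1-q).
p = 0.95, q = 0.55, p-q = 0.4.
(p-q)^2 = 0.16.
term1 = 0.16/0.55 = 0.290909.
term2 = 0.16/0.45 = 0.355556.
chi^2 = 0.290909 + 0.355556 = 0.6465

0.6465


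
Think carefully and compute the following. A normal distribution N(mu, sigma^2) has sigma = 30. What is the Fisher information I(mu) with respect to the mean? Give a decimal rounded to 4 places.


The Fisher information for the mean of a normal distribution is I(mu) = 1/sigma^2.
sigma = 30, so sigma^2 = 900.
I(mu) = 1/900 = 0.0011

0.0011


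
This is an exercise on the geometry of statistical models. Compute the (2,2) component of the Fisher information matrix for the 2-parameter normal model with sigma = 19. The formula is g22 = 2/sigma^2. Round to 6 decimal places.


For the 2-parameter normal family, the Fisher metric has:
  g11 = 1/sigma^2, g22 = 2/sigma^2.
sigma = 19, sigma^2 = 361.
g22 = 0.005540

0.005540


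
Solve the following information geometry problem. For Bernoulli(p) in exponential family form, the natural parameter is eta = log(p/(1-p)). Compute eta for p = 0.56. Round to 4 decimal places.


Natural parameter for Bernoulli: eta = log(p/(1-p)).
p = 0.56, 1-p = 0.44.
p/(1-p) = 1.272727.
eta = log(1.272727) = 0.2412

0.2412


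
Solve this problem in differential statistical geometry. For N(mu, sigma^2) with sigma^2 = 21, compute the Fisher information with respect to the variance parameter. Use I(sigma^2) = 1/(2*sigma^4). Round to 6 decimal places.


Fisher information for variance: I(sigma^2) = 1/(2*sigma^4).
sigma^2 = 21, so sigma^4 = 441.
I = 1/(2*441) = 1/882 = 0.001134

0.001134


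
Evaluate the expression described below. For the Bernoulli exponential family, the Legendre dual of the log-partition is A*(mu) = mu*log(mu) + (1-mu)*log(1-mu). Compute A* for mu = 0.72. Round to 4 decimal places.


Legendre transform for Bernoulli:
A*(mu) = mu*log(mu) + (1-mu)*log(1-mu).
mu = 0.72, 1-mu = 0.28.
mu*log(mu) = 0.72*log(0.72) = -0.236523.
(1-mu)*log(1-mu) = 0.28*log(0.28) = -0.35643.
A* = -0.236523 + -0.35643 = -0.5930

-0.5930


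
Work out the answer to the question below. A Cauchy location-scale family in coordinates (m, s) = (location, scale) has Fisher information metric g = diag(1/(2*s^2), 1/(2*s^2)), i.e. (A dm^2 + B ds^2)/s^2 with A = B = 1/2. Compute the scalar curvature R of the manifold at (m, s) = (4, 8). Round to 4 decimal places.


The metric has the form g = (A dm^2 + B ds^2)/s^2 with A = 1/2, B = 1/2.
Substitute u = sqrt(A/B)*m: g = B*(du^2 + ds^2)/s^2, i.e. B times the
Poincare upper half-plane metric, which has constant Gaussian curvature -1.
Scaling a 2D metric by a constant c divides the Gaussian curvature by c,
so K = -1/B = -1/(1/2) = -2.0000 everywhere (the point (m, s) = (4, 8) is irrelevant:
the curvature is constant).
Scalar curvature in dimension 2: R = 2K = -2/(1/2) = -4.0000.

-4.0000


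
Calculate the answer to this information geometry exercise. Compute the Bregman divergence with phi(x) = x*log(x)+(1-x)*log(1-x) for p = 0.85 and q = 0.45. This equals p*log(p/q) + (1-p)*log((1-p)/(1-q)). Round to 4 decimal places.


Bregman divergence with negative entropy generator:
D = p*log(p/q) + (1-p)*log((1-p)/(1-q)).
p = 0.85, q = 0.45.
p*log(p/q) = 0.85*log(0.85/0.45) = 0.54059.
(1-p)*log((1-p)/(1-q)) = 0.15*log(0.15/0.55) = -0.194892.
D = 0.54059 + -0.194892 = 0.3457

0.3457


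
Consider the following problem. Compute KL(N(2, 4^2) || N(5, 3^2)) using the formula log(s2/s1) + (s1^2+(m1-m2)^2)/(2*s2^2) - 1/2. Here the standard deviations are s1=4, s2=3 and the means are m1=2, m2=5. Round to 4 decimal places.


KL divergence between normal distributions:
KL = log(s2/s1) + (s1^2 + (m1-m2)^2)/(2*s2^2) - 1/2.
log(3/4) = -0.287682.
(4^2 + (2-5)^2)/(2*3^2) = (16 + 9)/18 = 1.388889.
KL = -0.287682 + 1.388889 - 0.5 = 0.6012

0.6012


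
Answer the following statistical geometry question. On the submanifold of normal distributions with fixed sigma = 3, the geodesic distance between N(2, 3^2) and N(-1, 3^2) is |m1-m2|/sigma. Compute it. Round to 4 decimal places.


On the fixed-variance normal subfamily, geodesic distance = |m1-m2|/sigma.
|2 - -1| = 3.
sigma = 3.
d = 3/3 = 1.0000

1.0000


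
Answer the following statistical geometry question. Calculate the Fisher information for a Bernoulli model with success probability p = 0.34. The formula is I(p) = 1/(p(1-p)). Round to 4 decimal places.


For Bernoulli(p), Fisher information is I(p) = 1/(p*(1-p)).
p = 0.34, 1-p = 0.66.
p*(1-p) = 0.2244.
I(p) = 1/0.2244 = 4.4563

4.4563


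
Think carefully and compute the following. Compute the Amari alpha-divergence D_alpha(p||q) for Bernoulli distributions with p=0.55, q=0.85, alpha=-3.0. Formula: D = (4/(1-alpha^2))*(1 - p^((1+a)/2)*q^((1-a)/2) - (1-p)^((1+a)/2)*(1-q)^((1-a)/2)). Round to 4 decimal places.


Amari alpha-divergence:
D = (4/(1-alpha^2))*(1 - p^((1+a)/2)*q^((1-a)/2) - (1-p)^((1+a)/2)*(1-q)^((1-a)/2)).
alpha = -3.0, p = 0.55, q = 0.85.
e1 = (1+alpha)/2 = -1.0, e2 = (1-alpha)/2 = 2.0.
t1 = p^e1 * q^e2 = 0.55^-1.0 * 0.85^2.0 = 1.313636.
t2 = (1-p)^e1 * (1-q)^e2 = 0.45^-1.0 * 0.15^2.0 = 0.05.
4/(1-alpha^2) = -0.5.
D = -0.5*(1 - 1.313636 - 0.05) = 0.1818

0.1818


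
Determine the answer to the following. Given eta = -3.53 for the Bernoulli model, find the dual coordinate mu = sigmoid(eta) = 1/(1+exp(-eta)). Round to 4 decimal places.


Dual coordinate (expectation parameter) for Bernoulli:
mu = 1/(1+exp(-eta)).
eta = -3.53.
exp(-eta) = exp(3.53) = 34.123968.
mu = 1/(1+34.123968) = 0.0285

0.0285


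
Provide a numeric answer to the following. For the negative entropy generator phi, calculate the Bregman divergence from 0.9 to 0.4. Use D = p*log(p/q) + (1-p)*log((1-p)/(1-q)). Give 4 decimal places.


Bregman divergence with negative entropy generator:
D = p*log(p/q) + (1-p)*log((1-p)/(1-q)).
p = 0.9, q = 0.4.
p*log(p/q) = 0.9*log(0.9/0.4) = 0.729837.
(1-p)*log((1-p)/(1-q)) = 0.1*log(0.1/0.6) = -0.179176.
D = 0.729837 + -0.179176 = 0.5507

0.5507


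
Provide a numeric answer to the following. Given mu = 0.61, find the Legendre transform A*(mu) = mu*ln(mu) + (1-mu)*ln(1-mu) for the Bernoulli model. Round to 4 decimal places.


Legendre transform for Bernoulli:
A*(mu) = mu*log(mu) + (1-mu)*log(1-mu).
mu = 0.61, 1-mu = 0.39.
mu*log(mu) = 0.61*log(0.61) = -0.301521.
(1-mu)*log(1-mu) = 0.39*log(0.39) = -0.367227.
A* = -0.301521 + -0.367227 = -0.6687

-0.6687


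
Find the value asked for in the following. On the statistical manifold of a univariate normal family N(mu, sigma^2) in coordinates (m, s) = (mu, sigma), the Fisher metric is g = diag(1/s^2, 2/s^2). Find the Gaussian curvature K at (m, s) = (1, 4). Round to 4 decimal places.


The metric has the form g = (A dm^2 + B ds^2)/s^2 with A = 1, B = 2.
Substitute u = sqrt(A/B)*m: g = B*(du^2 + ds^2)/s^2, i.e. B times the
Poincare upper half-plane metric, which has constant Gaussian curvature -1.
Scaling a 2D metric by a constant c divides the Gaussian curvature by c,
so K = -1/B = -1/(2) = -0.5000 everywhere (the point (m, s) = (1, 4) is irrelevant:
the curvature is constant).
The requested Gaussian curvature is K = -0.5000.

-0.5000


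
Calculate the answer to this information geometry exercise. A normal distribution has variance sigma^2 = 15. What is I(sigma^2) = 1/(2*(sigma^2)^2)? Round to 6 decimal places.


Fisher information for variance: I(sigma^2) = 1/(2*sigma^4).
sigma^2 = 15, so sigma^4 = 225.
I = 1/(2*225) = 1/450 = 0.002222

0.002222


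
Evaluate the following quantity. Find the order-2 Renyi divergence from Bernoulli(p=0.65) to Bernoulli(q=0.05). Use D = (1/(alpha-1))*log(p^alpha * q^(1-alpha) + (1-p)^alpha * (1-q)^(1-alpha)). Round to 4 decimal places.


Renyi divergence of order alpha between Bernoulli distributions:
D = (1/(alpha-1))*log(p^alpha * q^(1-alpha) + (1-p)^alpha * (1-q)^(1-alpha)).
alpha = 2, p = 0.65, q = 0.05.
p^alpha * q^(1-alpha) = 0.65^2 * 0.05^-1 = 8.45.
(1-p)^alpha * (1-q)^(1-alpha) = 0.35^2 * 0.95^-1 = 0.128947.
sum = 8.45 + 0.128947 = 8.578947.
D = (1/1)*log(8.578947) = 2.1493

2.1493
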